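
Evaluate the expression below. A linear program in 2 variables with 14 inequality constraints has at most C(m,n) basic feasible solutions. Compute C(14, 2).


Each vertex corresponds to some choice of n active constraints out of m, so the number of vertices is at most C(m, n) = m! / (n!(m-n)!).
m = 14, n = 2
Numerator: 14 * 13
Denominator: 2! = 2
C(14, 2) = 91


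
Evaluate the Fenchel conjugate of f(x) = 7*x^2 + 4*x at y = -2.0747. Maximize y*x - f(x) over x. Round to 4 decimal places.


f*(y) = sup_x {y*x - a*x^2 - b*x} = sup_x {(y-b)*x - a*x^2}
FOC: (y - b) - 2a*x = 0 => x* = (y - b)/(2a)
x* = (-2.0747 - 4)/(2*7) = -0.4339
f*(-2.0747) = (y-b)^2/(4a) = (-2.0747 - 4)^2/(4*7)
= 36.902/28 = 1.3179


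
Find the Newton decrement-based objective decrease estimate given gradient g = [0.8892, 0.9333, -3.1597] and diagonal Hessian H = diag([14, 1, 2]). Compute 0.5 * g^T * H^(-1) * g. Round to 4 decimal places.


Step 1: H is diagonal, so H^(-1) * g = [0.0635, 0.9333, -1.5799].
Step 2: g^T H^(-1) g = sum_i g_i^2 / H_ii
  = (0.8892)^2/14 + (0.9333)^2/1 + (-3.1597)^2/2
  = 0.0565 + 0.871 + 4.9919 = 5.9194
Step 3: Objective decrease = 0.5 * g^T H^(-1) g = 2.9597


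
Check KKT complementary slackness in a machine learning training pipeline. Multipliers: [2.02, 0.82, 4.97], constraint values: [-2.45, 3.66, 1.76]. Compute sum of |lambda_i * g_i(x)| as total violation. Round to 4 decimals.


KKT complementary slackness check:
lambda_1 * g_1 = 2.02 * -2.45 = -4.949
lambda_2 * g_2 = 0.82 * 3.66 = 3.0012
lambda_3 * g_3 = 4.97 * 1.76 = 8.7472
Total violation = 4.949 + 3.0012 + 8.7472 = 16.6974


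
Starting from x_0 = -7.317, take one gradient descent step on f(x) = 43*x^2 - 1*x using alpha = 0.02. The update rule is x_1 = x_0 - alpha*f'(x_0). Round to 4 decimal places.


We compute the gradient at x_0 and apply the update.
f'(x) = 86*x - 1
f'(-7.317) = 86*-7.317 - 1 = -630.262
x_1 = -7.317 - 0.02*-630.262 = 5.2882


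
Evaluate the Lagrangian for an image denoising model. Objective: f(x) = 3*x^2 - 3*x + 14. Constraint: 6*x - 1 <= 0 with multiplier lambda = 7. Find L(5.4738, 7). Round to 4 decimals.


Step 1: Evaluate f(x).
f(5.4738) = 3*5.4738^2 - 3*5.4738 + 14 = 87.4661
Step 2: Evaluate g(x).
g(5.4738) = 6*5.4738 - 1 = 31.8428
Step 3: Compute Lagrangian.
L = 87.4661 + 7*31.8428 = 310.3657


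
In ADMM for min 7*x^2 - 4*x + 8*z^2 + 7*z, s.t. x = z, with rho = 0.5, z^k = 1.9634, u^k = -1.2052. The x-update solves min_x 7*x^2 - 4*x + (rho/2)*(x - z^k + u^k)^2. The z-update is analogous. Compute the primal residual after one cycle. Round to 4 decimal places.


ADMM iteration with rho = 0.5, z^k = 1.9634, u^k = -1.2052
Step 1: x-update.
Minimize 7*x^2 - 4*x + (0.5/2)*(x - 1.9634 - 1.2052)^2
FOC: (2*7 + 0.5)*x = 4 + 0.5*(1.9634 + 1.2052)
x^{k+1} = 0.3851
Step 2: z-update.
Minimize 8*z^2 + 7*z + (0.5/2)*(0.3851 - z - 1.2052)^2
FOC: (2*8 + 0.5)*z = -7 + 0.5*(0.3851 - 1.2052)
z^{k+1} = -0.4491
Step 3: u-update.
u^{k+1} = -1.2052 + 0.3851 + 0.4491 = -0.371
Step 4: Primal residual = |0.3851 + 0.4491| = 0.8342


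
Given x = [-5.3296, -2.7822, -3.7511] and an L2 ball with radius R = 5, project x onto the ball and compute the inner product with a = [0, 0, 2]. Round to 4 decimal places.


Step 1: Compute ||x|| (intermediates to 6 decimals).
||x|| = sqrt((-5.3296)^2 + (-2.7822)^2 + (-3.7511)^2) = 7.086327
Step 2: Project.
Since ||x|| > R, scale = R/||x|| = 5/7.086327 = 0.705584, proj(x) = scale * x
proj(x) = [-3.76048, -1.963076, -2.646716]
Step 3: Dot product.
a^T * proj(x) = 0*(-3.76048) + 0*(-1.963076) + 2*(-2.646716) = -5.2934


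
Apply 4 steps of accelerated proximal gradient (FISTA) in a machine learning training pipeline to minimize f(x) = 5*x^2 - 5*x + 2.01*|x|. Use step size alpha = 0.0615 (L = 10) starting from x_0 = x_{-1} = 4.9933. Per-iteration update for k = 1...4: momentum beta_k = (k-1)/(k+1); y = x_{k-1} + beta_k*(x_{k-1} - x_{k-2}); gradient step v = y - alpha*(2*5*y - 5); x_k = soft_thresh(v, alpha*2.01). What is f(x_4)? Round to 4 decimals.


FISTA on f(x) = 5*x^2 - 5*x + 2.01*|x|
L = 10, alpha = 0.0615
Iteration 1: beta = 0.0, y = 4.9933 + 0.0*(4.9933 - 4.9933) = 4.9933
  grad(y) = 44.933, v = y - alpha*grad = 2.2299
  prox(v) = soft_thresh(2.2299, 0.1236) = 2.1063
Iteration 2: beta = 0.3333, y = 2.1063 + 0.3333*(2.1063 - 4.9933) = 1.144
  grad(y) = 6.4397, v = y - alpha*grad = 0.7479
  prox(v) = soft_thresh(0.7479, 0.1236) = 0.6243
Iteration 3: beta = 0.5, y = 0.6243 + 0.5*(0.6243 - 2.1063) = -0.1167
  grad(y) = -6.1668, v = y - alpha*grad = 0.2626
  prox(v) = soft_thresh(0.2626, 0.1236) = 0.139
Iteration 4: beta = 0.6, y = 0.139 + 0.6*(0.139 - 0.6243) = -0.1522
  grad(y) = -6.5225, v = y - alpha*grad = 0.2489
  prox(v) = soft_thresh(0.2489, 0.1236) = 0.1253
f(x_4) = 5*0.1253^2 - 5*0.1253 + 2.01*|0.1253| = -0.2961


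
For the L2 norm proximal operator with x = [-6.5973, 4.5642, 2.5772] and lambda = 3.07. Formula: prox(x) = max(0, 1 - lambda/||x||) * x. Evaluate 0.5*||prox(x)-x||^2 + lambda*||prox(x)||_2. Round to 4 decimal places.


Step 1: Compute ||x||.
||x|| = 8.426
Step 2: Compute scaling factor.
scale = max(0, 1 - 3.07/8.426) = 0.6357
Step 3: prox(x) = [-4.1936, 2.9012, 1.6382]
||prox(x)|| = 5.356
Step 4: Proximal objective.
0.5*||prox-x||^2 = 4.7125
lambda*||prox|| = 16.4429
Total = 21.1555


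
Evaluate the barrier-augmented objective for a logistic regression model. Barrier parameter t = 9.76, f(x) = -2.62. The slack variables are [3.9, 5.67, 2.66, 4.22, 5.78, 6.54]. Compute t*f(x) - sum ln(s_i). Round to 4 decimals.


Step 1: Compute log-barrier.
ln values: [1.361, 1.7352, 0.9783, 1.4398, 1.7544, 1.8779]
phi = -(1.361 + 1.7352 + 0.9783 + 1.4398 + 1.7544 + 1.8779) = -9.1467
Step 2: Compute augmented objective.
t*f(x) = 9.76*-2.62 = -25.5712
Total = -25.5712 - 9.1467 = -34.7179


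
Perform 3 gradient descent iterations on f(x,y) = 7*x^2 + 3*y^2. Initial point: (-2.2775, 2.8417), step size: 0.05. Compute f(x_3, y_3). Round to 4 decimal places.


Gradient descent on f(x,y) = 7*x^2 + 3*y^2.
Starting point: (-2.2775, 2.8417), alpha = 0.05
Step 1: grad_x = 2*7*-2.2775 = -31.885, grad_y = 2*3*2.8417 = 17.0502
  x_1 = -2.2775 - 0.05*-31.885 = -0.6833
  y_1 = 2.8417 - 0.05*17.0502 = 1.9892
Step 2: grad_x = 2*7*-0.6833 = -9.5655, grad_y = 2*3*1.9892 = 11.9351
  x_2 = -0.6833 - 0.05*-9.5655 = -0.205
  y_2 = 1.9892 - 0.05*11.9351 = 1.3924
Step 3: grad_x = 2*7*-0.205 = -2.8697, grad_y = 2*3*1.3924 = 8.3546
  x_3 = -0.205 - 0.05*-2.8697 = -0.0615
  y_3 = 1.3924 - 0.05*8.3546 = 0.9747
f(-0.0615, 0.9747) = 7*(-0.0615)^2 + 3*0.9747^2 = 2.8766


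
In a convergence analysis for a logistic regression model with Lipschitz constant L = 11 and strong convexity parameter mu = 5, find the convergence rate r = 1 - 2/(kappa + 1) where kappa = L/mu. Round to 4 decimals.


Step 1: Compute the condition number.
kappa = L/mu = 11/5 = 2.2
Step 2: Compute the convergence rate.
r = 1 - 2/(kappa + 1) = 1 - 2*mu/(L + mu) = (L - mu)/(L + mu) = 6/16 = 0.375


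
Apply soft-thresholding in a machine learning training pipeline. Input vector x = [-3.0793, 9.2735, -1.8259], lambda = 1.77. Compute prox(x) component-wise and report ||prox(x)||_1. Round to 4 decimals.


Soft-thresholding with lambda = 1.77:
prox(-3.0793) = sign(-3.0793)*max(|-3.0793| - 1.77, 0) = -1.3093
prox(9.2735) = sign(9.2735)*max(|9.2735| - 1.77, 0) = 7.5035
prox(-1.8259) = sign(-1.8259)*max(|-1.8259| - 1.77, 0) = -0.0559
prox(x) = [-1.3093, 7.5035, -0.0559]
||prox(x)||_1 = 1.3093 + 7.5035 + 0.0559 = 8.8687


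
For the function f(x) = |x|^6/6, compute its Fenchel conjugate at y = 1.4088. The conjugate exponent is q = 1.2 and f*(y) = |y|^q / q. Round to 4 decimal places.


The conjugate exponent q satisfies 1/p + 1/q = 1.
p = 6, so q = 6/(6 - 1) = 1.2
|y|^q = 1.4088^1.2 = 1.5088
f*(1.4088) = 1.5088 / 1.2 = 1.2573


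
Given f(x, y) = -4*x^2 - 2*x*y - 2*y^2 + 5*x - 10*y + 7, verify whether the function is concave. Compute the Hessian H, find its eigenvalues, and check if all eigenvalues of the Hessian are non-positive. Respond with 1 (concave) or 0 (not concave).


The Hessian of f(x,y) = -4*x^2 - 2*x*y - 2*y^2 + 5*x - 10*y + 7 is:
H = [[-8, -2], [-2, -4]]
Trace = -8 - 4 = -12
Determinant = -8*-4 - (-2)^2 = 28
Discriminant = (-12)^2 - 4*28 = 32.0
Eigenvalues: lambda_1 = -8.8284, lambda_2 = -3.1716
The function is concave.

1


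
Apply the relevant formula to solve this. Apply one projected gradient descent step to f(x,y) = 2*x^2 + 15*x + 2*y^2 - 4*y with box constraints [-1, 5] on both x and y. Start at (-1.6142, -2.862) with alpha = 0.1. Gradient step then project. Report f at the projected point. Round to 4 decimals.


Step 1: Compute gradient at (-1.6142, -2.862).
grad_x = 2*2*-1.6142 + 15 = 8.5432
grad_y = 2*2*-2.862 - 4 = -15.448
Step 2: Gradient step.
x_raw = -1.6142 - 0.1*8.5432 = -2.4685
y_raw = -2.862 - 0.1*-15.448 = -1.3172
Step 3: Project onto [-1, 5].
x_proj = clip(-2.4685) = -1.0
y_proj = clip(-1.3172) = -1.0
Step 4: Evaluate f.
f(-1.0, -1.0) = -7.0


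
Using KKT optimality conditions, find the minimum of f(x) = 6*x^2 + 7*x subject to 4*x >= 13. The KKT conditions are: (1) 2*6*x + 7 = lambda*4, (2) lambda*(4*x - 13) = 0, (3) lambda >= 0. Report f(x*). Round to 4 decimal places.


Step 1: Try lambda = 0 (constraint inactive).
x_unc = -7/(2*6) = -0.5833
Check: 4*-0.5833 = -2.3332 < 13 -- violated!
Step 2: Constraint must be active: 4*x = 13
x* = 13/4 = 3.25
lambda = (2*6*3.25 + 7)/4 = 11.5
Step 3: Compute optimal value.
f(x*) = 6*3.25^2 + 7*3.25 = 86.125


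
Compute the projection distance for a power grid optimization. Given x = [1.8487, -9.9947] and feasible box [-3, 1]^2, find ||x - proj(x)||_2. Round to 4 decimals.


Project each component onto [-3, 1].
clip(1.8487) = 1.0, clip(-9.9947) = -3.0
Projection = [1.0, -3.0]
Squared diffs: [0.7203, 48.9258]
Distance = sqrt(49.6461) = 7.046


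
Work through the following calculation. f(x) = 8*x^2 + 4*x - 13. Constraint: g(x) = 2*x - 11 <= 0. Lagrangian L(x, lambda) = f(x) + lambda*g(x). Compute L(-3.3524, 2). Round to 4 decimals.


Step 1: Evaluate f(x).
f(-3.3524) = 8*(-3.3524)^2 + 4*(-3.3524) - 13 = 63.4991
Step 2: Evaluate g(x).
g(-3.3524) = 2*-3.3524 - 11 = -17.7048
Step 3: Compute Lagrangian.
L = 63.4991 + 2*-17.7048 = 28.0895


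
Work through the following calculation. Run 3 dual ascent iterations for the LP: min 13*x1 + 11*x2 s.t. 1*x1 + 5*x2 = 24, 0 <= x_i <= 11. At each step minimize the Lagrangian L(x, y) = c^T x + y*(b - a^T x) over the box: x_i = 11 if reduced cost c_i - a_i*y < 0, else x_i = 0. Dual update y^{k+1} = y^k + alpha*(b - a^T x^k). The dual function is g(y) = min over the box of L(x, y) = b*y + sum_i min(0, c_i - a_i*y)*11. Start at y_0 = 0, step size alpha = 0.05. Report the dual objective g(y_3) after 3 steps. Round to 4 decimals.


Dual ascent for LP: min 13*x1 + 11*x2, 1*x1 + 5*x2 = 24, 0 <= x_i <= 11
Step 1: y^k = 0.0, reduced costs: (13.0, 11.0)
  x^k = (0.0, 0.0), subgradient = b - a^T x = 24.0
  y^{k+1} = 0.0 + 0.05*24.0 = 1.2
Step 2: y^k = 1.2, reduced costs: (11.8, 5.0)
  x^k = (0.0, 0.0), subgradient = b - a^T x = 24.0
  y^{k+1} = 1.2 + 0.05*24.0 = 2.4
Step 3: y^k = 2.4, reduced costs: (10.6, -1.0)
  x^k = (0.0, 11.0), subgradient = b - a^T x = -31.0
  y^{k+1} = 2.4 + 0.05*-31.0 = 0.85
Dual objective at y_3 = 0.85: reduced costs (12.15, 6.75), box minimizer x = (0.0, 0.0)
g(y_3) = b*y + (c1 - a1*y)*x1 + (c2 - a2*y)*x2 = 24*0.85 + 12.15*0.0 + 6.75*0.0 = 20.4 + 0.0 + 0.0 = 20.4


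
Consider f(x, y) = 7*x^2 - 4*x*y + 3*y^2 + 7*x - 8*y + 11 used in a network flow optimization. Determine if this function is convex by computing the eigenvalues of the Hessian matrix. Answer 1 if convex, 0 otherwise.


The Hessian of f(x,y) = 7*x^2 - 4*x*y + 3*y^2 + 7*x - 8*y + 11 is:
H = [[14, -4], [-4, 6]]
Trace = 14 + 6 = 20
Determinant = 14*6 - (-4)^2 = 68
Discriminant = (20)^2 - 4*68 = 128.0
Eigenvalues: lambda_1 = 4.3431, lambda_2 = 15.6569
The function is convex.

1


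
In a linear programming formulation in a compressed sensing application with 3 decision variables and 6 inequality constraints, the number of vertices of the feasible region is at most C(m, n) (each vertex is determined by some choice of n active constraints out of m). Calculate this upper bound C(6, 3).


Each vertex corresponds to some choice of n active constraints out of m, so the number of vertices is at most C(m, n) = m! / (n!(m-n)!).
m = 6, n = 3
Numerator: 6 * 5 * 4
Denominator: 3! = 6
C(6, 3) = 20


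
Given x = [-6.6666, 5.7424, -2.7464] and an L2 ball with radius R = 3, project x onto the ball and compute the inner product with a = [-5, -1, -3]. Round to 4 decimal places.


Step 1: Compute ||x|| (intermediates to 6 decimals).
||x|| = sqrt((-6.6666)^2 + 5.7424^2 + (-2.7464)^2) = 9.217452
Step 2: Project.
Since ||x|| > R, scale = R/||x|| = 3/9.217452 = 0.32547, proj(x) = scale * x
proj(x) = [-2.169778, 1.868979, -0.893871]
Step 3: Dot product.
a^T * proj(x) = -5*(-2.169778) - 1*1.868979 - 3*(-0.893871) = 11.6615


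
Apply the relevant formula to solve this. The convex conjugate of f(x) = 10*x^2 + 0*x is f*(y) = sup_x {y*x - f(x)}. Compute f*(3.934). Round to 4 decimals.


f*(y) = sup_x {y*x - a*x^2 - b*x} = sup_x {(y-b)*x - a*x^2}
FOC: (y - b) - 2a*x = 0 => x* = (y - b)/(2a)
x* = (3.934 - 0)/(2*10) = 0.1967
f*(3.934) = (y-b)^2/(4a) = (3.934 - 0)^2/(4*10)
= 15.4764/40 = 0.3869


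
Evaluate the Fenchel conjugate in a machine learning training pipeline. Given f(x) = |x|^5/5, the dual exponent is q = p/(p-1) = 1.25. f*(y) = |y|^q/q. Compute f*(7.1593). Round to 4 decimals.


The conjugate exponent q satisfies 1/p + 1/q = 1.
p = 5, so q = 5/(5 - 1) = 1.25
|y|^q = 7.1593^1.25 = 11.7108
f*(7.1593) = 11.7108 / 1.25 = 9.3687


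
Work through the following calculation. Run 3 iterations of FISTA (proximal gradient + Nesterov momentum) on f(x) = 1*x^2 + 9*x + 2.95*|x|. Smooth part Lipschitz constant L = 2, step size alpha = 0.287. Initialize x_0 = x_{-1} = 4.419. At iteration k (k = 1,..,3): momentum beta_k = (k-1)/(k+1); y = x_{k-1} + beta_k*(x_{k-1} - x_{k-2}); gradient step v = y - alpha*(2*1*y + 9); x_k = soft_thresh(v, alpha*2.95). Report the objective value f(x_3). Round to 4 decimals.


FISTA on f(x) = 1*x^2 + 9*x + 2.95*|x|
L = 2, alpha = 0.287
Iteration 1: beta = 0.0, y = 4.419 + 0.0*(4.419 - 4.419) = 4.419
  grad(y) = 17.838, v = y - alpha*grad = -0.7005
  prox(v) = soft_thresh(-0.7005, 0.8467) = 0.0
Iteration 2: beta = 0.3333, y = 0.0 + 0.3333*(0.0 - 4.419) = -1.473
  grad(y) = 6.054, v = y - alpha*grad = -3.2105
  prox(v) = soft_thresh(-3.2105, 0.8467) = -2.3638
Iteration 3: beta = 0.5, y = -2.3638 + 0.5*(-2.3638 - 0.0) = -3.5458
  grad(y) = 1.9085, v = y - alpha*grad = -4.0935
  prox(v) = soft_thresh(-4.0935, 0.8467) = -3.2468
f(x_3) = 1*(-3.2468)^2 + 9*(-3.2468) + 2.95*|-3.2468| = -9.1014


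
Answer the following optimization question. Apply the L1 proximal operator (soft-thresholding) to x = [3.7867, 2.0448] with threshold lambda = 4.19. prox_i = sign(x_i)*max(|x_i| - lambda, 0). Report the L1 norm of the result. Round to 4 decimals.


Soft-thresholding with lambda = 4.19:
prox(3.7867) = sign(3.7867)*max(|3.7867| - 4.19, 0) = 0.0
prox(2.0448) = sign(2.0448)*max(|2.0448| - 4.19, 0) = 0.0
prox(x) = [0.0, 0.0]
||prox(x)||_1 = 0.0 + 0.0 = 0.0


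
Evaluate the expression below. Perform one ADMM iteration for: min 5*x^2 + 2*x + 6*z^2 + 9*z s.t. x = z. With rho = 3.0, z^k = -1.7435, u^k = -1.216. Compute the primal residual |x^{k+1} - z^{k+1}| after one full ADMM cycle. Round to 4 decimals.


ADMM iteration with rho = 3.0, z^k = -1.7435, u^k = -1.216
Step 1: x-update.
Minimize 5*x^2 + 2*x + (3.0/2)*(x + 1.7435 - 1.216)^2
FOC: (2*5 + 3.0)*x = -2 + 3.0*(-1.7435 + 1.216)
x^{k+1} = -0.2756
Step 2: z-update.
Minimize 6*z^2 + 9*z + (3.0/2)*(-0.2756 - z - 1.216)^2
FOC: (2*6 + 3.0)*z = -9 + 3.0*(-0.2756 - 1.216)
z^{k+1} = -0.8983
Step 3: u-update.
u^{k+1} = -1.216 - 0.2756 + 0.8983 = -0.5933
Step 4: Primal residual = |-0.2756 + 0.8983| = 0.6227


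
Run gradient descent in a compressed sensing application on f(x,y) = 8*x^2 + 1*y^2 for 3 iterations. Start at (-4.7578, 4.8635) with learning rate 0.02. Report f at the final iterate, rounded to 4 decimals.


Gradient descent on f(x,y) = 8*x^2 + 1*y^2.
Starting point: (-4.7578, 4.8635), alpha = 0.02
Step 1: grad_x = 2*8*-4.7578 = -76.1248, grad_y = 2*1*4.8635 = 9.727
  x_1 = -4.7578 - 0.02*-76.1248 = -3.2353
  y_1 = 4.8635 - 0.02*9.727 = 4.669
Step 2: grad_x = 2*8*-3.2353 = -51.7649, grad_y = 2*1*4.669 = 9.3379
  x_2 = -3.2353 - 0.02*-51.7649 = -2.2
  y_2 = 4.669 - 0.02*9.3379 = 4.4822
Step 3: grad_x = 2*8*-2.2 = -35.2001, grad_y = 2*1*4.4822 = 8.9644
  x_3 = -2.2 - 0.02*-35.2001 = -1.496
  y_3 = 4.4822 - 0.02*8.9644 = 4.3029
f(-1.496, 4.3029) = 8*(-1.496)^2 + 1*4.3029^2 = 36.4193


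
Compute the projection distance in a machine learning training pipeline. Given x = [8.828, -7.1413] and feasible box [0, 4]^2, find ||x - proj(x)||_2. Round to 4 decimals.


Project each component onto [0, 4].
clip(8.828) = 4.0, clip(-7.1413) = 0.0
Projection = [4.0, 0.0]
Squared diffs: [23.3096, 50.9982]
Distance = sqrt(74.3078) = 8.6202


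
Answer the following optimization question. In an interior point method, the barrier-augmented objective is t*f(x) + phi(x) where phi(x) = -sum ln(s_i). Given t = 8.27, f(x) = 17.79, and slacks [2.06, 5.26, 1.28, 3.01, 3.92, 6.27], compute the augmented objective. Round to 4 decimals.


Step 1: Compute log-barrier.
ln values: [0.7227, 1.6601, 0.2469, 1.1019, 1.3661, 1.8358]
phi = -(0.7227 + 1.6601 + 0.2469 + 1.1019 + 1.3661 + 1.8358) = -6.9335
Step 2: Compute augmented objective.
t*f(x) = 8.27*17.79 = 147.1233
Total = 147.1233 - 6.9335 = 140.1898


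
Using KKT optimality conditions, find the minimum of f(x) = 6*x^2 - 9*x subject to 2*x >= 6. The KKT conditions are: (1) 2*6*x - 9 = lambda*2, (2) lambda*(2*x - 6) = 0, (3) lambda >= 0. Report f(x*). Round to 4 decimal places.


Step 1: Try lambda = 0 (constraint inactive).
x_unc = 9/(2*6) = 0.75
Check: 2*0.75 = 1.5 < 6 -- violated!
Step 2: Constraint must be active: 2*x = 6
x* = 6/2 = 3.0
lambda = (2*6*3.0 - 9)/2 = 13.5
Step 3: Compute optimal value.
f(x*) = 6*3.0^2 - 9*3.0 = 27.0


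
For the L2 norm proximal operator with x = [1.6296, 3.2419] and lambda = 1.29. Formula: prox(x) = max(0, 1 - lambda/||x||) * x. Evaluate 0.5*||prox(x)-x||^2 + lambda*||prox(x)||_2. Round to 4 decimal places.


Step 1: Compute ||x||.
||x|| = 3.6284
Step 2: Compute scaling factor.
scale = max(0, 1 - 1.29/3.6284) = 0.6445
Step 3: prox(x) = [1.0502, 2.0893]
||prox(x)|| = 2.3384
Step 4: Proximal objective.
0.5*||prox-x||^2 = 0.8321
lambda*||prox|| = 3.0165
Total = 3.8486


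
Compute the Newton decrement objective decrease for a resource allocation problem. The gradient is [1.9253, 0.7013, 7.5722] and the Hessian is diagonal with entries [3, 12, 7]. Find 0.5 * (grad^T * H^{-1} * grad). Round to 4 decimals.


Step 1: H is diagonal, so H^(-1) * g = [0.6418, 0.0584, 1.0817].
Step 2: g^T H^(-1) g = sum_i g_i^2 / H_ii
  = (1.9253)^2/3 + (0.7013)^2/12 + (7.5722)^2/7
  = 1.2356 + 0.041 + 8.1912 = 9.4678
Step 3: Objective decrease = 0.5 * g^T H^(-1) g = 4.7339


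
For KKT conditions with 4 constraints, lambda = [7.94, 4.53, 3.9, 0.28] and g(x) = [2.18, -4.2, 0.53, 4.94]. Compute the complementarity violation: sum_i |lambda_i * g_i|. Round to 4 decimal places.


KKT complementary slackness check:
lambda_1 * g_1 = 7.94 * 2.18 = 17.3092
lambda_2 * g_2 = 4.53 * -4.2 = -19.026
lambda_3 * g_3 = 3.9 * 0.53 = 2.067
lambda_4 * g_4 = 0.28 * 4.94 = 1.3832
Total violation = 17.3092 + 19.026 + 2.067 + 1.3832 = 39.7854


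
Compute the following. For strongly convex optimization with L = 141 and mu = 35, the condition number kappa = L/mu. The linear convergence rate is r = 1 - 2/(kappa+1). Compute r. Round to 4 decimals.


Step 1: Compute the condition number.
kappa = L/mu = 141/35 = 4.0286
Step 2: Compute the convergence rate.
r = 1 - 2/(kappa + 1) = 1 - 2*mu/(L + mu) = (L - mu)/(L + mu) = 106/176 = 0.6023


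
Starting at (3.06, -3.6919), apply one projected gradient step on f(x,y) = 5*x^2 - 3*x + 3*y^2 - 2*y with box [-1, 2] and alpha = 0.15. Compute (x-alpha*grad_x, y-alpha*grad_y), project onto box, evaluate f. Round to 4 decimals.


Step 1: Compute gradient at (3.06, -3.6919).
grad_x = 2*5*3.06 - 3 = 27.6
grad_y = 2*3*-3.6919 - 2 = -24.1514
Step 2: Gradient step.
x_raw = 3.06 - 0.15*27.6 = -1.08
y_raw = -3.6919 - 0.15*-24.1514 = -0.0692
Step 3: Project onto [-1, 2].
x_proj = clip(-1.08) = -1.0
y_proj = clip(-0.0692) = -0.0692
Step 4: Evaluate f.
f(-1.0, -0.0692) = 8.1527


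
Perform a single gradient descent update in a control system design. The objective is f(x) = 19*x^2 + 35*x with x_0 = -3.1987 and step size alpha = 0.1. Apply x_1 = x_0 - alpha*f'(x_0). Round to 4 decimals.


We compute the gradient at x_0 and apply the update.
f'(x) = 38*x + 35
f'(-3.1987) = 38*-3.1987 + 35 = -86.5506
x_1 = -3.1987 - 0.1*-86.5506 = 5.4564


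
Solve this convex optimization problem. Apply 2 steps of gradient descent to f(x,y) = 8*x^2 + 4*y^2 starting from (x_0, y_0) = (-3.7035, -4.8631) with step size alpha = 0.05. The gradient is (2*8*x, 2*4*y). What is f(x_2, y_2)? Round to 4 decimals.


Gradient descent on f(x,y) = 8*x^2 + 4*y^2.
Starting point: (-3.7035, -4.8631), alpha = 0.05
Step 1: grad_x = 2*8*-3.7035 = -59.256, grad_y = 2*4*-4.8631 = -38.9048
  x_1 = -3.7035 - 0.05*-59.256 = -0.7407
  y_1 = -4.8631 - 0.05*-38.9048 = -2.9179
Step 2: grad_x = 2*8*-0.7407 = -11.8512, grad_y = 2*4*-2.9179 = -23.3429
  x_2 = -0.7407 - 0.05*-11.8512 = -0.1481
  y_2 = -2.9179 - 0.05*-23.3429 = -1.7507
f(-0.1481, -1.7507) = 8*(-0.1481)^2 + 4*(-1.7507)^2 = 12.4356


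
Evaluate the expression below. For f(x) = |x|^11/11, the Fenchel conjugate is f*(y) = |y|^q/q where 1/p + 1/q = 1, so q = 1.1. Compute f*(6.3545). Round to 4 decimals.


The conjugate exponent q satisfies 1/p + 1/q = 1.
p = 11, so q = 11/(11 - 1) = 1.1
|y|^q = 6.3545^1.1 = 7.6452
f*(6.3545) = 7.6452 / 1.1 = 6.9502


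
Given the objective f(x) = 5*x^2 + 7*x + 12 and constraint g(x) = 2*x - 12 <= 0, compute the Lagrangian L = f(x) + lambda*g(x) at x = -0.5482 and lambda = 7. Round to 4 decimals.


Step 1: Evaluate f(x).
f(-0.5482) = 5*(-0.5482)^2 + 7*(-0.5482) + 12 = 9.6652
Step 2: Evaluate g(x).
g(-0.5482) = 2*-0.5482 - 12 = -13.0964
Step 3: Compute Lagrangian.
L = 9.6652 + 7*-13.0964 = -82.0096


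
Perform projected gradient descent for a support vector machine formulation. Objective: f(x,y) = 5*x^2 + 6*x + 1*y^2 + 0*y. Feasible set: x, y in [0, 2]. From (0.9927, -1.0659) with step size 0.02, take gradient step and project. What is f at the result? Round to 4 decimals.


Step 1: Compute gradient at (0.9927, -1.0659).
grad_x = 2*5*0.9927 + 6 = 15.927
grad_y = 2*1*-1.0659 + 0 = -2.1318
Step 2: Gradient step.
x_raw = 0.9927 - 0.02*15.927 = 0.6742
y_raw = -1.0659 - 0.02*-2.1318 = -1.0233
Step 3: Project onto [0, 2].
x_proj = clip(0.6742) = 0.6742
y_proj = clip(-1.0233) = 0.0
Step 4: Evaluate f.
f(0.6742, 0.0) = 6.3174


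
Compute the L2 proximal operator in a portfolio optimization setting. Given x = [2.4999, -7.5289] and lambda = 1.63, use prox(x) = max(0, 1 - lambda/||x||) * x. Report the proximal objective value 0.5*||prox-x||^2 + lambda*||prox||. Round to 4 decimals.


Step 1: Compute ||x||.
||x|| = 7.9331
Step 2: Compute scaling factor.
scale = max(0, 1 - 1.63/7.9331) = 0.7945
Step 3: prox(x) = [1.9862, -5.9819]
||prox(x)|| = 6.3031
Step 4: Proximal objective.
0.5*||prox-x||^2 = 1.3285
lambda*||prox|| = 10.2741
Total = 11.6025


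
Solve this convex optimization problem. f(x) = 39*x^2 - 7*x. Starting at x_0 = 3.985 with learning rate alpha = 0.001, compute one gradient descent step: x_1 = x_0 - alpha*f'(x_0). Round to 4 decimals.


We compute the gradient at x_0 and apply the update.
f'(x) = 78*x - 7
f'(3.985) = 78*3.985 - 7 = 303.83
x_1 = 3.985 - 0.001*303.83 = 3.6812


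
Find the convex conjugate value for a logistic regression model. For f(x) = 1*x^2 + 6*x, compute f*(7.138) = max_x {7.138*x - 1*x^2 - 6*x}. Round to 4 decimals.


f*(y) = sup_x {y*x - a*x^2 - b*x} = sup_x {(y-b)*x - a*x^2}
FOC: (y - b) - 2a*x = 0 => x* = (y - b)/(2a)
x* = (7.138 - 6)/(2*1) = 0.569
f*(7.138) = (y-b)^2/(4a) = (7.138 - 6)^2/(4*1)
= 1.295/4 = 0.3238


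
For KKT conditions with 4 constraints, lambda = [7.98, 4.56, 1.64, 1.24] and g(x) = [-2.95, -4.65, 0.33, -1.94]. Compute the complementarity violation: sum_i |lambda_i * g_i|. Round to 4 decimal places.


KKT complementary slackness check:
lambda_1 * g_1 = 7.98 * -2.95 = -23.541
lambda_2 * g_2 = 4.56 * -4.65 = -21.204
lambda_3 * g_3 = 1.64 * 0.33 = 0.5412
lambda_4 * g_4 = 1.24 * -1.94 = -2.4056
Total violation = 23.541 + 21.204 + 0.5412 + 2.4056 = 47.6918


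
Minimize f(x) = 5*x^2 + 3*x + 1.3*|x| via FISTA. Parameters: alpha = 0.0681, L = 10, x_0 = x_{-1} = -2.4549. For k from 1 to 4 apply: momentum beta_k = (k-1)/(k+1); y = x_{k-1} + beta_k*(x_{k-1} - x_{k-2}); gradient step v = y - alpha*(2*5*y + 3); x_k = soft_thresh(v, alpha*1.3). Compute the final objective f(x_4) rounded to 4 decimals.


FISTA on f(x) = 5*x^2 + 3*x + 1.3*|x|
L = 10, alpha = 0.0681
Iteration 1: beta = 0.0, y = -2.4549 + 0.0*(-2.4549 + 2.4549) = -2.4549
  grad(y) = -21.549, v = y - alpha*grad = -0.9874
  prox(v) = soft_thresh(-0.9874, 0.0885) = -0.8989
Iteration 2: beta = 0.3333, y = -0.8989 + 0.3333*(-0.8989 + 2.4549) = -0.3802
  grad(y) = -0.8021, v = y - alpha*grad = -0.3256
  prox(v) = soft_thresh(-0.3256, 0.0885) = -0.2371
Iteration 3: beta = 0.5, y = -0.2371 + 0.5*(-0.2371 + 0.8989) = 0.0939
  grad(y) = 3.9386, v = y - alpha*grad = -0.1744
  prox(v) = soft_thresh(-0.1744, 0.0885) = -0.0858
Iteration 4: beta = 0.6, y = -0.0858 + 0.6*(-0.0858 + 0.2371) = 0.0049
  grad(y) = 3.0491, v = y - alpha*grad = -0.2027
  prox(v) = soft_thresh(-0.2027, 0.0885) = -0.1142
f(x_4) = 5*(-0.1142)^2 + 3*(-0.1142) + 1.3*|-0.1142| = -0.1289


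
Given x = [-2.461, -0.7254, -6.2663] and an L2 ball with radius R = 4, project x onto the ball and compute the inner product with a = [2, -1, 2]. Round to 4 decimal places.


Step 1: Compute ||x|| (intermediates to 6 decimals).
||x|| = sqrt((-2.461)^2 + (-0.7254)^2 + (-6.2663)^2) = 6.771207
Step 2: Project.
Since ||x|| > R, scale = R/||x|| = 4/6.771207 = 0.590737, proj(x) = scale * x
proj(x) = [-1.453804, -0.428521, -3.701735]
Step 3: Dot product.
a^T * proj(x) = 2*(-1.453804) - 1*(-0.428521) + 2*(-3.701735) = -9.8826


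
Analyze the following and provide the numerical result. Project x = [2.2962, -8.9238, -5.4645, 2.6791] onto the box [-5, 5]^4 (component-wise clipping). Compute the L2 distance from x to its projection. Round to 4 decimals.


Project each component onto [-5, 5].
clip(2.2962) = 2.2962, clip(-8.9238) = -5.0, clip(-5.4645) = -5.0, clip(2.6791) = 2.6791
Projection = [2.2962, -5.0, -5.0, 2.6791]
Squared diffs: [0.0, 15.3962, 0.2158, 0.0]
Distance = sqrt(15.612) = 3.9512


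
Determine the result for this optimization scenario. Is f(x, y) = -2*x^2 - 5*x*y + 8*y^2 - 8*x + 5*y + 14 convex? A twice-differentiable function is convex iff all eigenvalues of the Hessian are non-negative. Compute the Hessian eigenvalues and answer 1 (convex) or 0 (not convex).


The Hessian of f(x,y) = -2*x^2 - 5*x*y + 8*y^2 - 8*x + 5*y + 14 is:
H = [[-4, -5], [-5, 16]]
Trace = -4 + 16 = 12
Determinant = -4*16 - (-5)^2 = -89
Discriminant = (12)^2 - 4*-89 = 500.0
Eigenvalues: lambda_1 = -5.1803, lambda_2 = 17.1803
The function is not convex.

0


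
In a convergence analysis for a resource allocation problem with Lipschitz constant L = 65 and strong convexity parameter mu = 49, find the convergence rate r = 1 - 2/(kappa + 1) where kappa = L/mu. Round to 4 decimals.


Step 1: Compute the condition number.
kappa = L/mu = 65/49 = 1.3265
Step 2: Compute the convergence rate.
r = 1 - 2/(kappa + 1) = 1 - 2*mu/(L + mu) = (L - mu)/(L + mu) = 16/114 = 0.1404


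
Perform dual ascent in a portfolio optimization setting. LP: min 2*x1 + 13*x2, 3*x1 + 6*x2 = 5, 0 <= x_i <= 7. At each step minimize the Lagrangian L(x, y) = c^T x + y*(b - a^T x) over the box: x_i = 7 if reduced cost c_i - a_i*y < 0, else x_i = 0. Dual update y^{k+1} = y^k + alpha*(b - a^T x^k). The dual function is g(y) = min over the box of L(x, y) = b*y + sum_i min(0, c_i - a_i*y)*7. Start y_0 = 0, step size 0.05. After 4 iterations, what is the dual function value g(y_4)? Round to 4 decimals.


Dual ascent for LP: min 2*x1 + 13*x2, 3*x1 + 6*x2 = 5, 0 <= x_i <= 7
Step 1: y^k = 0.0, reduced costs: (2.0, 13.0)
  x^k = (0.0, 0.0), subgradient = b - a^T x = 5.0
  y^{k+1} = 0.0 + 0.05*5.0 = 0.25
Step 2: y^k = 0.25, reduced costs: (1.25, 11.5)
  x^k = (0.0, 0.0), subgradient = b - a^T x = 5.0
  y^{k+1} = 0.25 + 0.05*5.0 = 0.5
Step 3: y^k = 0.5, reduced costs: (0.5, 10.0)
  x^k = (0.0, 0.0), subgradient = b - a^T x = 5.0
  y^{k+1} = 0.5 + 0.05*5.0 = 0.75
Step 4: y^k = 0.75, reduced costs: (-0.25, 8.5)
  x^k = (7.0, 0.0), subgradient = b - a^T x = -16.0
  y^{k+1} = 0.75 + 0.05*-16.0 = -0.05
Dual objective at y_4 = -0.05: reduced costs (2.15, 13.3), box minimizer x = (0.0, 0.0)
g(y_4) = b*y + (c1 - a1*y)*x1 + (c2 - a2*y)*x2 = 5*(-0.05) + 2.15*0.0 + 13.3*0.0 = -0.25 + 0.0 + 0.0 = -0.25


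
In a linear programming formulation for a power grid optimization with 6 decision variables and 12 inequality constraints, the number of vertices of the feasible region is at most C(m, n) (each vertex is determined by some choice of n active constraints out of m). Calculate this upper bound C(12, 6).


Each vertex corresponds to some choice of n active constraints out of m, so the number of vertices is at most C(m, n) = m! / (n!(m-n)!).
m = 12, n = 6
Numerator: 12 * 11 * 10 * 9 * 8 * 7
Denominator: 6! = 720
C(12, 6) = 924


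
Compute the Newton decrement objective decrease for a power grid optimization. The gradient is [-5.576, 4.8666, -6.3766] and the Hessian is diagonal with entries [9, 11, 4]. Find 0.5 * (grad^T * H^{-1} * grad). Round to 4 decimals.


Step 1: H is diagonal, so H^(-1) * g = [-0.6196, 0.4424, -1.5942].
Step 2: g^T H^(-1) g = sum_i g_i^2 / H_ii
  = (-5.576)^2/9 + (4.8666)^2/11 + (-6.3766)^2/4
  = 3.4546 + 2.1531 + 10.1653 = 15.773
Step 3: Objective decrease = 0.5 * g^T H^(-1) g = 7.8865


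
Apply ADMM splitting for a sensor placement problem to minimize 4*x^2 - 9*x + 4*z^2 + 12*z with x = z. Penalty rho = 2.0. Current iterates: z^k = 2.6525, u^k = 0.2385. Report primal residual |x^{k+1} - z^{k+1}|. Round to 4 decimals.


ADMM iteration with rho = 2.0, z^k = 2.6525, u^k = 0.2385
Step 1: x-update.
Minimize 4*x^2 - 9*x + (2.0/2)*(x - 2.6525 + 0.2385)^2
FOC: (2*4 + 2.0)*x = 9 + 2.0*(2.6525 - 0.2385)
x^{k+1} = 1.3828
Step 2: z-update.
Minimize 4*z^2 + 12*z + (2.0/2)*(1.3828 - z + 0.2385)^2
FOC: (2*4 + 2.0)*z = -12 + 2.0*(1.3828 + 0.2385)
z^{k+1} = -0.8757
Step 3: u-update.
u^{k+1} = 0.2385 + 1.3828 + 0.8757 = 2.497
Step 4: Primal residual = |1.3828 + 0.8757| = 2.2585


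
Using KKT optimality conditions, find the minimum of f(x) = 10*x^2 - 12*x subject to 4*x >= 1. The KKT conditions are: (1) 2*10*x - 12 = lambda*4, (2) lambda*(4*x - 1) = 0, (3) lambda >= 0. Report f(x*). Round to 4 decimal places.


Step 1: Try lambda = 0 (constraint inactive).
Stationarity: 2*10*x - 12 = 0
x* = 12/(2*10) = 0.6
Check constraint: 4*0.6 = 2.4 >= 1 -- satisfied.
Step 2: Compute optimal value.
f(x*) = 10*0.6^2 - 12*0.6 = -3.6


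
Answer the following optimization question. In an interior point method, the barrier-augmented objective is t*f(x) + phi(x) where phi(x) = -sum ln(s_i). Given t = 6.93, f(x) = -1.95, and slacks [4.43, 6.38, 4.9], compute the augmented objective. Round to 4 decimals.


Step 1: Compute log-barrier.
ln values: [1.4884, 1.8532, 1.5892]
phi = -(1.4884 + 1.8532 + 1.5892) = -4.9308
Step 2: Compute augmented objective.
t*f(x) = 6.93*-1.95 = -13.5135
Total = -13.5135 - 4.9308 = -18.4443


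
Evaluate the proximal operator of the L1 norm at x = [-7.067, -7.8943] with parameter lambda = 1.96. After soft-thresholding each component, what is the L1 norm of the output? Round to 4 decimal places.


Soft-thresholding with lambda = 1.96:
prox(-7.067) = sign(-7.067)*max(|-7.067| - 1.96, 0) = -5.107
prox(-7.8943) = sign(-7.8943)*max(|-7.8943| - 1.96, 0) = -5.9343
prox(x) = [-5.107, -5.9343]
||prox(x)||_1 = 5.107 + 5.9343 = 11.0413


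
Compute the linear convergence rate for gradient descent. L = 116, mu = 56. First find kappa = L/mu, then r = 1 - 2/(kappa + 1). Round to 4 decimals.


Step 1: Compute the condition number.
kappa = L/mu = 116/56 = 2.0714
Step 2: Compute the convergence rate.
r = 1 - 2/(kappa + 1) = 1 - 2*mu/(L + mu) = (L - mu)/(L + mu) = 60/172 = 0.3488


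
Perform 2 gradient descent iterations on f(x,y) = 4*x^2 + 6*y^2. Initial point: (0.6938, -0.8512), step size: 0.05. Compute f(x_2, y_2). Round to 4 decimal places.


Gradient descent on f(x,y) = 4*x^2 + 6*y^2.
Starting point: (0.6938, -0.8512), alpha = 0.05
Step 1: grad_x = 2*4*0.6938 = 5.5504, grad_y = 2*6*-0.8512 = -10.2144
  x_1 = 0.6938 - 0.05*5.5504 = 0.4163
  y_1 = -0.8512 - 0.05*-10.2144 = -0.3405
Step 2: grad_x = 2*4*0.4163 = 3.3302, grad_y = 2*6*-0.3405 = -4.0858
  x_2 = 0.4163 - 0.05*3.3302 = 0.2498
  y_2 = -0.3405 - 0.05*-4.0858 = -0.1362
f(0.2498, -0.1362) = 4*0.2498^2 + 6*(-0.1362)^2 = 0.3608


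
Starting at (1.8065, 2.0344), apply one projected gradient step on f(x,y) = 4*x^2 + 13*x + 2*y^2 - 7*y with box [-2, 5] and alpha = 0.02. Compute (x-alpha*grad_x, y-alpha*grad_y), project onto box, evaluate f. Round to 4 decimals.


Step 1: Compute gradient at (1.8065, 2.0344).
grad_x = 2*4*1.8065 + 13 = 27.452
grad_y = 2*2*2.0344 - 7 = 1.1376
Step 2: Gradient step.
x_raw = 1.8065 - 0.02*27.452 = 1.2575
y_raw = 2.0344 - 0.02*1.1376 = 2.0116
Step 3: Project onto [-2, 5].
x_proj = clip(1.2575) = 1.2575
y_proj = clip(2.0116) = 2.0116
Step 4: Evaluate f.
f(1.2575, 2.0116) = 16.6837


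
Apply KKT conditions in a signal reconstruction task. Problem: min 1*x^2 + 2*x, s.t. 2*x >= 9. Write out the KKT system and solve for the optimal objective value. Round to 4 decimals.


Step 1: Try lambda = 0 (constraint inactive).
x_unc = -2/(2*1) = -1.0
Check: 2*-1.0 = -2.0 < 9 -- violated!
Step 2: Constraint must be active: 2*x = 9
x* = 9/2 = 4.5
lambda = (2*1*4.5 + 2)/2 = 5.5
Step 3: Compute optimal value.
f(x*) = 1*4.5^2 + 2*4.5 = 29.25


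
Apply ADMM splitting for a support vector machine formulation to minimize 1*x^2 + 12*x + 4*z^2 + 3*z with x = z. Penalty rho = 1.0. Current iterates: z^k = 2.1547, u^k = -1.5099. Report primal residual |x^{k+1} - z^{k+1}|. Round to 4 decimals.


ADMM iteration with rho = 1.0, z^k = 2.1547, u^k = -1.5099
Step 1: x-update.
Minimize 1*x^2 + 12*x + (1.0/2)*(x - 2.1547 - 1.5099)^2
FOC: (2*1 + 1.0)*x = -12 + 1.0*(2.1547 + 1.5099)
x^{k+1} = -2.7785
Step 2: z-update.
Minimize 4*z^2 + 3*z + (1.0/2)*(-2.7785 - z - 1.5099)^2
FOC: (2*4 + 1.0)*z = -3 + 1.0*(-2.7785 - 1.5099)
z^{k+1} = -0.8098
Step 3: u-update.
u^{k+1} = -1.5099 - 2.7785 + 0.8098 = -3.4785
Step 4: Primal residual = |-2.7785 + 0.8098| = 1.9686


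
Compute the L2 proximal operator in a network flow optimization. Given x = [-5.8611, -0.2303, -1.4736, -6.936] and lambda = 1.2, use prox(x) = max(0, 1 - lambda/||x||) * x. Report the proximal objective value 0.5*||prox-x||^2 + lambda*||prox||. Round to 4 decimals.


Step 1: Compute ||x||.
||x|| = 9.2025
Step 2: Compute scaling factor.
scale = max(0, 1 - 1.2/9.2025) = 0.8696
Step 3: prox(x) = [-5.0968, -0.2003, -1.2814, -6.0315]
||prox(x)|| = 8.0025
Step 4: Proximal objective.
0.5*||prox-x||^2 = 0.72
lambda*||prox|| = 9.603
Total = 10.3229


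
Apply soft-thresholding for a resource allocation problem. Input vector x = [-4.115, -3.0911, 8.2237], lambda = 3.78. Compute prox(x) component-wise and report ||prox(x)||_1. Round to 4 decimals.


Soft-thresholding with lambda = 3.78:
prox(-4.115) = sign(-4.115)*max(|-4.115| - 3.78, 0) = -0.335
prox(-3.0911) = sign(-3.0911)*max(|-3.0911| - 3.78, 0) = 0.0
prox(8.2237) = sign(8.2237)*max(|8.2237| - 3.78, 0) = 4.4437
prox(x) = [-0.335, 0.0, 4.4437]
||prox(x)||_1 = 0.335 + 0.0 + 4.4437 = 4.7787


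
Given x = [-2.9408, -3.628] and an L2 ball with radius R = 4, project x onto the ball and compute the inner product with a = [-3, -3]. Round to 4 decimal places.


Step 1: Compute ||x|| (intermediates to 6 decimals).
||x|| = sqrt((-2.9408)^2 + (-3.628)^2) = 4.670191
Step 2: Project.
Since ||x|| > R, scale = R/||x|| = 4/4.670191 = 0.856496, proj(x) = scale * x
proj(x) = [-2.518783, -3.107367]
Step 3: Dot product.
a^T * proj(x) = -3*(-2.518783) - 3*(-3.107367) = 16.8785


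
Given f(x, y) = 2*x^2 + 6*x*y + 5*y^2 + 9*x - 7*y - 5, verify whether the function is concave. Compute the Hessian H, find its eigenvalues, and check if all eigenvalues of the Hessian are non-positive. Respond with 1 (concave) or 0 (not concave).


The Hessian of f(x,y) = 2*x^2 + 6*x*y + 5*y^2 + 9*x - 7*y - 5 is:
H = [[4, 6], [6, 10]]
Trace = 4 + 10 = 14
Determinant = 4*10 - (6)^2 = 4
Discriminant = (14)^2 - 4*4 = 180.0
Eigenvalues: lambda_1 = 0.2918, lambda_2 = 13.7082
The function is not concave.

0


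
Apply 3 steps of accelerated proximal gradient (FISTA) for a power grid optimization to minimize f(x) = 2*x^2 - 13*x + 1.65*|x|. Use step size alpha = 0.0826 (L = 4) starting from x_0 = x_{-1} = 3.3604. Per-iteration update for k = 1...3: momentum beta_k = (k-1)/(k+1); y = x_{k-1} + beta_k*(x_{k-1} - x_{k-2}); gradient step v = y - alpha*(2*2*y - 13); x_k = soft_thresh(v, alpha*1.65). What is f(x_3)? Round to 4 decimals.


FISTA on f(x) = 2*x^2 - 13*x + 1.65*|x|
L = 4, alpha = 0.0826
Iteration 1: beta = 0.0, y = 3.3604 + 0.0*(3.3604 - 3.3604) = 3.3604
  grad(y) = 0.4416, v = y - alpha*grad = 3.3239
  prox(v) = soft_thresh(3.3239, 0.1363) = 3.1876
Iteration 2: beta = 0.3333, y = 3.1876 + 0.3333*(3.1876 - 3.3604) = 3.13
  grad(y) = -0.4798, v = y - alpha*grad = 3.1697
  prox(v) = soft_thresh(3.1697, 0.1363) = 3.0334
Iteration 3: beta = 0.5, y = 3.0334 + 0.5*(3.0334 - 3.1876) = 2.9563
  grad(y) = -1.1749, v = y - alpha*grad = 3.0533
  prox(v) = soft_thresh(3.0533, 0.1363) = 2.917
f(x_3) = 2*2.917^2 - 13*2.917 + 1.65*|2.917| = -16.0902


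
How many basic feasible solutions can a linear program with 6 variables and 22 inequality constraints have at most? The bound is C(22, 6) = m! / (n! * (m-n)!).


Each vertex corresponds to some choice of n active constraints out of m, so the number of vertices is at most C(m, n) = m! / (n!(m-n)!).
m = 22, n = 6
Numerator: 22 * 21 * 20 * 19 * 18 * 17
Denominator: 6! = 720
C(22, 6) = 74613


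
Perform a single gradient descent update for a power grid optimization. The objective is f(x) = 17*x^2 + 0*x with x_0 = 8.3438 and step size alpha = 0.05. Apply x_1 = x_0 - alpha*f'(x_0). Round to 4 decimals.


We compute the gradient at x_0 and apply the update.
f'(x) = 34*x + 0
f'(8.3438) = 34*8.3438 + 0 = 283.6892
x_1 = 8.3438 - 0.05*283.6892 = -5.8407


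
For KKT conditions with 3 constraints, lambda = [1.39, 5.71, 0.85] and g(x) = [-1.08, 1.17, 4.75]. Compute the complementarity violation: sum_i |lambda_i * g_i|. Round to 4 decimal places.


KKT complementary slackness check:
lambda_1 * g_1 = 1.39 * -1.08 = -1.5012
lambda_2 * g_2 = 5.71 * 1.17 = 6.6807
lambda_3 * g_3 = 0.85 * 4.75 = 4.0375
Total violation = 1.5012 + 6.6807 + 4.0375 = 12.2194


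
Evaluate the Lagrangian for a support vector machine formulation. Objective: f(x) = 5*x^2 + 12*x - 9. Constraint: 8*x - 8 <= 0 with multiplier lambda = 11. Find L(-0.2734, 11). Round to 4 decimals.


Step 1: Evaluate f(x).
f(-0.2734) = 5*(-0.2734)^2 + 12*(-0.2734) - 9 = -11.9071
Step 2: Evaluate g(x).
g(-0.2734) = 8*-0.2734 - 8 = -10.1872
Step 3: Compute Lagrangian.
L = -11.9071 + 11*-10.1872 = -123.9663


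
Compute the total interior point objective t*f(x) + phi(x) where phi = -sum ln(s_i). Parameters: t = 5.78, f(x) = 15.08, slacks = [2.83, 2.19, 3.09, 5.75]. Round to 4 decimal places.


Step 1: Compute log-barrier.
ln values: [1.0403, 0.7839, 1.1282, 1.7492]
phi = -(1.0403 + 0.7839 + 1.1282 + 1.7492) = -4.7015
Step 2: Compute augmented objective.
t*f(x) = 5.78*15.08 = 87.1624
Total = 87.1624 - 4.7015 = 82.4609
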